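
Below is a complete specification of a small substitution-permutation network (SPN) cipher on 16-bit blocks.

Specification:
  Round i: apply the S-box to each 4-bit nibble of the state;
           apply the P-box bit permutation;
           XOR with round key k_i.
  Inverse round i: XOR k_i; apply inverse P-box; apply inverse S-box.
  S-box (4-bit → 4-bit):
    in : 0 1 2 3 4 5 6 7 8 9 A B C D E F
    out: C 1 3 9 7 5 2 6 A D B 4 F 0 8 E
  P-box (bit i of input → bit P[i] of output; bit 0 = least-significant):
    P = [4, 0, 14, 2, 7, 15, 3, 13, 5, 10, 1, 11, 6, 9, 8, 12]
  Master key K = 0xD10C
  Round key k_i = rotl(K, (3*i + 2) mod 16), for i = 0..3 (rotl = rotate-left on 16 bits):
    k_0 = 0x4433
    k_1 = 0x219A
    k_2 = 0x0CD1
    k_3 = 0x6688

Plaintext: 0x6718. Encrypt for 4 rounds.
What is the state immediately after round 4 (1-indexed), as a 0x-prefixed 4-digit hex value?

s_0 = plaintext = 0x6718
s_1 = Round(s_0, k_0) = 0x42B4
s_2 = Round(s_1, k_1) = 0x66E3
s_3 = Round(s_2, k_2) = 0x2AC5
s_4 = Round(s_3, k_3) = 0x8870

0x8870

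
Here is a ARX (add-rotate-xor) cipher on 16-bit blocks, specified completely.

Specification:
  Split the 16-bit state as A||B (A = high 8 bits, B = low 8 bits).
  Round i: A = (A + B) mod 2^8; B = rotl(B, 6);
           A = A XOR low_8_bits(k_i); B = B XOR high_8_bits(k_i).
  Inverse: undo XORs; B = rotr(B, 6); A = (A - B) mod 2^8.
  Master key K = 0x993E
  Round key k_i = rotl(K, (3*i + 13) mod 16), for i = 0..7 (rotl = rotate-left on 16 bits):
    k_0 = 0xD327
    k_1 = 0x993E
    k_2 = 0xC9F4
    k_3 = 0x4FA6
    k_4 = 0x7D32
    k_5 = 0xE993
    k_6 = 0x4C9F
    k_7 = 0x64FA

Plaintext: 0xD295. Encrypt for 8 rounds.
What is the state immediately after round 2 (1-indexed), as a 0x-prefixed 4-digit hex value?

0xC834

s_0 = plaintext = 0xD295
s_1 = Round(s_0, k_0) = 0x40B6
s_2 = Round(s_1, k_1) = 0xC834
s_3 = Round(s_2, k_2) = 0x08C4
s_4 = Round(s_3, k_3) = 0x6A7E
s_5 = Round(s_4, k_4) = 0xDAE2
s_6 = Round(s_5, k_5) = 0x2F51
s_7 = Round(s_6, k_6) = 0x1F18
s_8 = Round(s_7, k_7) = 0xCD62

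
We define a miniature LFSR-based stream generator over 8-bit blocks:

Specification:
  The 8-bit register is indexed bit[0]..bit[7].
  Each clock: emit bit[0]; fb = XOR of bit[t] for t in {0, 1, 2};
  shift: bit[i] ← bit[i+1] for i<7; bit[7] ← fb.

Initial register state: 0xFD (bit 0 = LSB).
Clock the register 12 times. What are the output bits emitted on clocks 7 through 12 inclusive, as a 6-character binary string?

reg_0 = 0xFD
clock 1: out=1, reg = 0x7E
clock 2: out=0, reg = 0x3F
clock 3: out=1, reg = 0x9F
clock 4: out=1, reg = 0xCF
clock 5: out=1, reg = 0xE7
clock 6: out=1, reg = 0xF3
clock 7: out=1, reg = 0x79
clock 8: out=1, reg = 0xBC
clock 9: out=0, reg = 0xDE
clock 10: out=0, reg = 0x6F
clock 11: out=1, reg = 0xB7
clock 12: out=1, reg = 0xDB

110011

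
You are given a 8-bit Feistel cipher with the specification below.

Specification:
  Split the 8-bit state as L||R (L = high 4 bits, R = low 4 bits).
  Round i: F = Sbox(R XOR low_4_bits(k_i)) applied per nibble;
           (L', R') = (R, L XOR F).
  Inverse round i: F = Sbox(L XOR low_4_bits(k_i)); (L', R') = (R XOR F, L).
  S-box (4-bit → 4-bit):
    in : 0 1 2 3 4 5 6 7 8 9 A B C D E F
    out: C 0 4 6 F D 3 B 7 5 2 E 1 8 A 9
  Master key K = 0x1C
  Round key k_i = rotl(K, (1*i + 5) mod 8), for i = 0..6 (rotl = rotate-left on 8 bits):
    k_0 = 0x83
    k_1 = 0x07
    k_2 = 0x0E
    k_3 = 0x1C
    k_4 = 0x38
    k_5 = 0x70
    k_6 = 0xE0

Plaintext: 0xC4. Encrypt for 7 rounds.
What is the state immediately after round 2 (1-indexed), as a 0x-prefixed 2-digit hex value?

s_0 = plaintext = 0xC4
s_1 = Round(s_0, k_0) = 0x47
s_2 = Round(s_1, k_1) = 0x78
s_3 = Round(s_2, k_2) = 0x84
s_4 = Round(s_3, k_3) = 0x4F
s_5 = Round(s_4, k_4) = 0xFF
s_6 = Round(s_5, k_5) = 0xF6
s_7 = Round(s_6, k_6) = 0x6C

0x78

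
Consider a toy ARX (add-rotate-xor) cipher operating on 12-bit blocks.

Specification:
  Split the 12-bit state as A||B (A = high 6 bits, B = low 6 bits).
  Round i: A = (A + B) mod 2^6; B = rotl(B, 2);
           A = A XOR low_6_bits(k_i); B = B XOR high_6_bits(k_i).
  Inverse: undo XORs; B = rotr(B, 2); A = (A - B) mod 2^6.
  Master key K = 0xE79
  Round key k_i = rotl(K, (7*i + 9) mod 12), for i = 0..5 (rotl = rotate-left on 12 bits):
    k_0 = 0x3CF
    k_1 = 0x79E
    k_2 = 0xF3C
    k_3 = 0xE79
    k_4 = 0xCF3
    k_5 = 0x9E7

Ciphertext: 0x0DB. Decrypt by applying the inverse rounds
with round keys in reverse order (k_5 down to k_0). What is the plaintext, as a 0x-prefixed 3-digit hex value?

0xFDB

s_0 = ciphertext = 0x0DB
s_1 = InvRound(s_0, k_5) = 0x54F
s_2 = InvRound(s_1, k_4) = 0x5CF
s_3 = InvRound(s_2, k_3) = 0x06D
s_4 = InvRound(s_3, k_2) = 0xA54
s_5 = InvRound(s_4, k_1) = 0x562
s_6 = InvRound(s_5, k_0) = 0xFDB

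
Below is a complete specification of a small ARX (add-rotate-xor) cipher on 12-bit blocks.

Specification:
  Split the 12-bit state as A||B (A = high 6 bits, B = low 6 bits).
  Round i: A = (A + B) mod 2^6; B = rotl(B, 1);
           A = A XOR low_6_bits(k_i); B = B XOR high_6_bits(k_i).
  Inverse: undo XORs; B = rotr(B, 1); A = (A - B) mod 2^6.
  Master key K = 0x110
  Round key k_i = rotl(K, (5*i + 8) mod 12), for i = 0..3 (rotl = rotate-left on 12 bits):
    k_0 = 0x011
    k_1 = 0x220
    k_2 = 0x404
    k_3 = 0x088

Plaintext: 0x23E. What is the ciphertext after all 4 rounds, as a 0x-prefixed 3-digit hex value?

0x4AD

s_0 = plaintext = 0x23E
s_1 = Round(s_0, k_0) = 0x5FD
s_2 = Round(s_1, k_1) = 0xD33
s_3 = Round(s_2, k_2) = 0x8F7
s_4 = Round(s_3, k_3) = 0x4AD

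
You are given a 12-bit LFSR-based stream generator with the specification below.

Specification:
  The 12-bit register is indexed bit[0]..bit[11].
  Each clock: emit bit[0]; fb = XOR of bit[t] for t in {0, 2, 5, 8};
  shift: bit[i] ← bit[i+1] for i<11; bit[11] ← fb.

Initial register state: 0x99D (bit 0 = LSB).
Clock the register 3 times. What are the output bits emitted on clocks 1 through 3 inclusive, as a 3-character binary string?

reg_0 = 0x99D
clock 1: out=1, reg = 0xCCE
clock 2: out=0, reg = 0xE67
clock 3: out=1, reg = 0xF33

101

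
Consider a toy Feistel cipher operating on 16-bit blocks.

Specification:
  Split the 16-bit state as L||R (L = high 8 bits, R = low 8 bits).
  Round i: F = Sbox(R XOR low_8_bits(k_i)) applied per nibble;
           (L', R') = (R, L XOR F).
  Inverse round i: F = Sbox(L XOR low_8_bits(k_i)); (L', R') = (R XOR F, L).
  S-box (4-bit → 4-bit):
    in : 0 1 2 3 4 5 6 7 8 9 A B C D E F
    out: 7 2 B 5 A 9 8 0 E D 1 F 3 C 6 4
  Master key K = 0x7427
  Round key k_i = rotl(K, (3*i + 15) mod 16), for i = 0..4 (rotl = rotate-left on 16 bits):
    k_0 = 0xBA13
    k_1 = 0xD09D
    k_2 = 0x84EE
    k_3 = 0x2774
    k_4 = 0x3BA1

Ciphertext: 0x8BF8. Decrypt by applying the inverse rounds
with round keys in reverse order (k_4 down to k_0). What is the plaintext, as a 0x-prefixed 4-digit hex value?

s_0 = ciphertext = 0x8BF8
s_1 = InvRound(s_0, k_4) = 0x498B
s_2 = InvRound(s_1, k_3) = 0xD749
s_3 = InvRound(s_2, k_2) = 0x14D7
s_4 = InvRound(s_3, k_1) = 0x3A14
s_5 = InvRound(s_4, k_0) = 0xA93A

0xA93A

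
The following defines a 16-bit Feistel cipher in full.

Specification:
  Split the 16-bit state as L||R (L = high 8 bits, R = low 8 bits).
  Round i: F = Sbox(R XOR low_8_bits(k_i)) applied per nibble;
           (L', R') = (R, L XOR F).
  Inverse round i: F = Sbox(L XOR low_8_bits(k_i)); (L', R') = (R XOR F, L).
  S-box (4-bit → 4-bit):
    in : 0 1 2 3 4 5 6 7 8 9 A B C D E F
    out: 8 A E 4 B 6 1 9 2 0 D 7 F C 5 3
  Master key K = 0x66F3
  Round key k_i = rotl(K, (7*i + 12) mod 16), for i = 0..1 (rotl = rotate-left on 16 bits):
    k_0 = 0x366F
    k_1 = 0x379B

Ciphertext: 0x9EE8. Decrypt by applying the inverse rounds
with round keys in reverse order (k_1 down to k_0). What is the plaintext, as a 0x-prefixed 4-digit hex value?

0x146E

s_0 = ciphertext = 0x9EE8
s_1 = InvRound(s_0, k_1) = 0x6E9E
s_2 = InvRound(s_1, k_0) = 0x146E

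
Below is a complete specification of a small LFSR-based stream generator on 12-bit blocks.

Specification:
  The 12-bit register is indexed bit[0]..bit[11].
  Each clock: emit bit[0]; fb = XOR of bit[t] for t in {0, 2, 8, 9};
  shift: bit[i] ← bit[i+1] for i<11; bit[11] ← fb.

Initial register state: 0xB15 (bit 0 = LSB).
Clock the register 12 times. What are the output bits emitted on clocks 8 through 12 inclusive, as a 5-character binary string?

01101

reg_0 = 0xB15
clock 1: out=1, reg = 0x58A
clock 2: out=0, reg = 0xAC5
clock 3: out=1, reg = 0xD62
clock 4: out=0, reg = 0xEB1
clock 5: out=1, reg = 0x758
clock 6: out=0, reg = 0x3AC
clock 7: out=0, reg = 0x9D6
clock 8: out=0, reg = 0x4EB
clock 9: out=1, reg = 0xA75
clock 10: out=1, reg = 0xD3A
clock 11: out=0, reg = 0xE9D
clock 12: out=1, reg = 0xF4E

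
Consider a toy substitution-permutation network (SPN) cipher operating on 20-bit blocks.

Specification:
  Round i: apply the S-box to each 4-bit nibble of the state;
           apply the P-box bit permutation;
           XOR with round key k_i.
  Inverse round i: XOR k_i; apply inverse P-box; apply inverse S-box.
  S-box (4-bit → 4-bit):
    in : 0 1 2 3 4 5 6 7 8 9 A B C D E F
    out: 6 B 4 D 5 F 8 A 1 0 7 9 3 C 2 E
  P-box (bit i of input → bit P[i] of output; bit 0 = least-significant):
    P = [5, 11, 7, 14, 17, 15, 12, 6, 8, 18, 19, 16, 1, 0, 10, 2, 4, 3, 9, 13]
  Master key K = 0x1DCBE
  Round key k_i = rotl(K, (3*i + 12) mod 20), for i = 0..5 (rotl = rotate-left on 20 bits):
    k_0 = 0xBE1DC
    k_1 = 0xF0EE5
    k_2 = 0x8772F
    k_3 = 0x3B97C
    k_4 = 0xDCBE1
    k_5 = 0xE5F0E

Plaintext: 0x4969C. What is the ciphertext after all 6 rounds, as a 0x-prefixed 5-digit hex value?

0x2F7EA

s_0 = plaintext = 0x4969C
s_1 = Round(s_0, k_0) = 0xAEBEC
s_2 = Round(s_1, k_1) = 0xE85DC
s_3 = Round(s_2, k_2) = 0x56E45
s_4 = Round(s_3, k_3) = 0x5C3C0
s_5 = Round(s_4, k_4) = 0x6607A
s_6 = Round(s_5, k_5) = 0x2F7EA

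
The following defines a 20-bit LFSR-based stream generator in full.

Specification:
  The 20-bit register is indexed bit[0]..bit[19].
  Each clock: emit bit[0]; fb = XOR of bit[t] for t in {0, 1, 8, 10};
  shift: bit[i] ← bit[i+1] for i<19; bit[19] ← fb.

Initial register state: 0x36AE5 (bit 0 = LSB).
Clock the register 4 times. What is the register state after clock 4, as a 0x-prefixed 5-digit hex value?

reg_0 = 0x36AE5
clock 1: out=1, reg = 0x9B572
clock 2: out=0, reg = 0xCDAB9
clock 3: out=1, reg = 0xE6D5C
clock 4: out=0, reg = 0x736AE

0x736AE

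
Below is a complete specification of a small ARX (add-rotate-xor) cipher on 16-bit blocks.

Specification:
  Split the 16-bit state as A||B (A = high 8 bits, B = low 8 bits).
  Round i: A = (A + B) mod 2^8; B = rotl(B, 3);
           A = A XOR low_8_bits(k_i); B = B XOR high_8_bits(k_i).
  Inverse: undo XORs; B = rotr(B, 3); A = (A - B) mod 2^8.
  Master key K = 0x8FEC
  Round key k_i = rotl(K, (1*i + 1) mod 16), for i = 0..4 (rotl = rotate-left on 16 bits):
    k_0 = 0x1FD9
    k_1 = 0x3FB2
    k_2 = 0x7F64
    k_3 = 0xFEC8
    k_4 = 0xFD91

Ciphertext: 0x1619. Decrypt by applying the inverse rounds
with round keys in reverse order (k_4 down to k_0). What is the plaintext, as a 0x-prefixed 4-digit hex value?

s_0 = ciphertext = 0x1619
s_1 = InvRound(s_0, k_4) = 0xEB9C
s_2 = InvRound(s_1, k_3) = 0xD74C
s_3 = InvRound(s_2, k_2) = 0x4D66
s_4 = InvRound(s_3, k_1) = 0xD42B
s_5 = InvRound(s_4, k_0) = 0x8786

0x8786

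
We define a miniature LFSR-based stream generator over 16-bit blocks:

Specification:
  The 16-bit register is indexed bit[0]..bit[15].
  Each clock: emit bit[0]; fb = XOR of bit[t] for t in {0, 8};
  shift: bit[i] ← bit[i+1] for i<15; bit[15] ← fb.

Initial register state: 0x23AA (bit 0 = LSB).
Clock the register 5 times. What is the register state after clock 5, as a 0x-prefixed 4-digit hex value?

0x491D

reg_0 = 0x23AA
clock 1: out=0, reg = 0x91D5
clock 2: out=1, reg = 0x48EA
clock 3: out=0, reg = 0x2475
clock 4: out=1, reg = 0x923A
clock 5: out=0, reg = 0x491D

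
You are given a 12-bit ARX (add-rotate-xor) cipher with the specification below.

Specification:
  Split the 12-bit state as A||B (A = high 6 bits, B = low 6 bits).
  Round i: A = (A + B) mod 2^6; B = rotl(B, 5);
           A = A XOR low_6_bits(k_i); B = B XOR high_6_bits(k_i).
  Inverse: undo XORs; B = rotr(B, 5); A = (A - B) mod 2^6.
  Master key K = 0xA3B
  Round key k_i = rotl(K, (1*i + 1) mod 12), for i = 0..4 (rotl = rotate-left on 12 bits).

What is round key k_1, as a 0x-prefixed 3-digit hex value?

0x8EE

K = 0xA3B
k_0 = rotl(K, (1*0+1) mod 12) = rotl(K, 1) = 0x477
k_1 = rotl(K, (1*1+1) mod 12) = rotl(K, 2) = 0x8EE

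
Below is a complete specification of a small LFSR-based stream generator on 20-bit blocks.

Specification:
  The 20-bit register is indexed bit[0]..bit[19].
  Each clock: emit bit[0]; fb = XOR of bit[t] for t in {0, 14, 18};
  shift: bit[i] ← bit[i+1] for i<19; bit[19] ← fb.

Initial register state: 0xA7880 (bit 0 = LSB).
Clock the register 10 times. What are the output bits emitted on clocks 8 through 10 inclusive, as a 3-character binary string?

reg_0 = 0xA7880
clock 1: out=0, reg = 0xD3C40
clock 2: out=0, reg = 0xE9E20
clock 3: out=0, reg = 0xF4F10
clock 4: out=0, reg = 0x7A788
clock 5: out=0, reg = 0xBD3C4
clock 6: out=0, reg = 0xDE9E2
clock 7: out=0, reg = 0x6F4F1
clock 8: out=1, reg = 0xB7A78
clock 9: out=0, reg = 0xDBD3C
clock 10: out=0, reg = 0xEDE9E

100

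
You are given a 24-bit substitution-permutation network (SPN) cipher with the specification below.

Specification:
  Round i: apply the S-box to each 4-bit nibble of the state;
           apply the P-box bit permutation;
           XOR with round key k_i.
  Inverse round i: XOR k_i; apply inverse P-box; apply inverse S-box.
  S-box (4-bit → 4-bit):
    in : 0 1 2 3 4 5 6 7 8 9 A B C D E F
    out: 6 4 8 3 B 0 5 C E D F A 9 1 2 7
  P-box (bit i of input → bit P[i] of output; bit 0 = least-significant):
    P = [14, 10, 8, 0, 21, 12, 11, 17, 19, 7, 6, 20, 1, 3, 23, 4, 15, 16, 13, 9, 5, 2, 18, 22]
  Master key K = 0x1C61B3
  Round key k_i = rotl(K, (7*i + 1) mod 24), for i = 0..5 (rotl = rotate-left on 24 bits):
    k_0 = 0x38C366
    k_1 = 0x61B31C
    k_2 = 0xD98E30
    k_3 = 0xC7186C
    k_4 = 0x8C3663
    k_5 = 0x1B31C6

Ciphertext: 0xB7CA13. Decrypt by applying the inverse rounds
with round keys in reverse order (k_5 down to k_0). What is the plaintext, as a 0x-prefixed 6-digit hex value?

0xD25173

s_0 = ciphertext = 0xB7CA13
s_1 = InvRound(s_0, k_5) = 0x097FF9
s_2 = InvRound(s_1, k_4) = 0x1EAE16
s_3 = InvRound(s_2, k_3) = 0xCAA9EE
s_4 = InvRound(s_3, k_2) = 0xE84820
s_5 = InvRound(s_4, k_1) = 0x3A8D06
s_6 = InvRound(s_5, k_0) = 0xD25173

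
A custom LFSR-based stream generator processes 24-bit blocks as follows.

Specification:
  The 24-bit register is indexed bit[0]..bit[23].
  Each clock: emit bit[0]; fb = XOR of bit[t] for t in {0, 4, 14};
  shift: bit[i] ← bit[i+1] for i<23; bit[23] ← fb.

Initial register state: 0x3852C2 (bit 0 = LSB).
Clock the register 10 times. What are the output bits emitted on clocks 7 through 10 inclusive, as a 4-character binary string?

reg_0 = 0x3852C2
clock 1: out=0, reg = 0x9C2961
clock 2: out=1, reg = 0xCE14B0
clock 3: out=0, reg = 0xE70A58
clock 4: out=0, reg = 0xF3852C
clock 5: out=0, reg = 0x79C296
clock 6: out=0, reg = 0x3CE14B
clock 7: out=1, reg = 0x1E70A5
clock 8: out=1, reg = 0x0F3852
clock 9: out=0, reg = 0x879C29
clock 10: out=1, reg = 0xC3CE14

1101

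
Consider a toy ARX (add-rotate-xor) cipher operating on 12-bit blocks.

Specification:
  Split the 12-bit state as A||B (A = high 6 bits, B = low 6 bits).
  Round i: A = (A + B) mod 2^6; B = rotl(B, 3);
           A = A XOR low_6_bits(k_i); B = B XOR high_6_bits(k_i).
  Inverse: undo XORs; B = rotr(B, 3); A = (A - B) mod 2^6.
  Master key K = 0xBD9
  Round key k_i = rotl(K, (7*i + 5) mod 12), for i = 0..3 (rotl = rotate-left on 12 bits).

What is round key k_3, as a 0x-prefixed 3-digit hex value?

K = 0xBD9
k_0 = rotl(K, (7*0+5) mod 12) = rotl(K, 5) = 0xB37
k_1 = rotl(K, (7*1+5) mod 12) = rotl(K, 0) = 0xBD9
k_2 = rotl(K, (7*2+5) mod 12) = rotl(K, 7) = 0xCDE
k_3 = rotl(K, (7*3+5) mod 12) = rotl(K, 2) = 0xF66

0xF66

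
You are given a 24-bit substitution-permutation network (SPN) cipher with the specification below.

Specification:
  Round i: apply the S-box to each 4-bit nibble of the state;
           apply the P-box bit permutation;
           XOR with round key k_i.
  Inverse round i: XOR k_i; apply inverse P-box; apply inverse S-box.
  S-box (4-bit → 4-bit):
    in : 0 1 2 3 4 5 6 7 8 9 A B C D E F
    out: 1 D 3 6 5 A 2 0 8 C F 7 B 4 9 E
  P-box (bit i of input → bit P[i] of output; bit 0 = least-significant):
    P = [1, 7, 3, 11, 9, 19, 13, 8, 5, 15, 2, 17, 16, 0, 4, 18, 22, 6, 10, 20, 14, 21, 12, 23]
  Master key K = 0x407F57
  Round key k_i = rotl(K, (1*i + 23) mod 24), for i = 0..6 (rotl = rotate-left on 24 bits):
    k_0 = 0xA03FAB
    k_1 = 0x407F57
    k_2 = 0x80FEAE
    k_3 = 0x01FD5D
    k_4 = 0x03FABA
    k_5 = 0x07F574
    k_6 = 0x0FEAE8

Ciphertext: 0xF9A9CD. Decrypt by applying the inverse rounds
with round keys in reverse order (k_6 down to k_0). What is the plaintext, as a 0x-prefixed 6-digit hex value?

0x608860

s_0 = ciphertext = 0xF9A9CD
s_1 = InvRound(s_0, k_6) = 0xCE51E7
s_2 = InvRound(s_1, k_5) = 0x84B632
s_3 = InvRound(s_2, k_4) = 0xEDE87F
s_4 = InvRound(s_3, k_3) = 0xF48050
s_5 = InvRound(s_4, k_2) = 0xBA944A
s_6 = InvRound(s_5, k_1) = 0xCE3FA9
s_7 = InvRound(s_6, k_0) = 0x608860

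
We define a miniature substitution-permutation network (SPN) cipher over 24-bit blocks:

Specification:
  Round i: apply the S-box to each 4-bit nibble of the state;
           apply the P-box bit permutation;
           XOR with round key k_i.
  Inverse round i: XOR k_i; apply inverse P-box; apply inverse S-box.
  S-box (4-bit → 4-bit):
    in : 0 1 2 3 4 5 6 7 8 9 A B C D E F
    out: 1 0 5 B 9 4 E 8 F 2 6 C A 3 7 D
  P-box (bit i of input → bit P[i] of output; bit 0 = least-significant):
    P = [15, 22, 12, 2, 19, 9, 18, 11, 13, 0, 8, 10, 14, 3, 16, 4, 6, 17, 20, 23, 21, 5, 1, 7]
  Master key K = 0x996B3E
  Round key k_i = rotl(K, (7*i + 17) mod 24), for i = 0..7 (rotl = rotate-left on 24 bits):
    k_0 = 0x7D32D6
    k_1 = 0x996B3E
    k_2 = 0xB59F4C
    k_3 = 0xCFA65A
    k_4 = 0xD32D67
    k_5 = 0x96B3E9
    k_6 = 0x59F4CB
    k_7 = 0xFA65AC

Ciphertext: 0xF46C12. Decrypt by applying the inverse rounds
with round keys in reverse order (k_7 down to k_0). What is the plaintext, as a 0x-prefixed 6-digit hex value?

s_0 = ciphertext = 0xF46C12
s_1 = InvRound(s_0, k_7) = 0x69C5F7
s_2 = InvRound(s_1, k_6) = 0xD5C21B
s_3 = InvRound(s_2, k_5) = 0x6DF21A
s_4 = InvRound(s_3, k_4) = 0xD8368F
s_5 = InvRound(s_4, k_3) = 0x7EB95F
s_6 = InvRound(s_5, k_2) = 0x5CB3D9
s_7 = InvRound(s_6, k_1) = 0x6429B8
s_8 = InvRound(s_7, k_0) = 0xA2A53B

0xA2A53B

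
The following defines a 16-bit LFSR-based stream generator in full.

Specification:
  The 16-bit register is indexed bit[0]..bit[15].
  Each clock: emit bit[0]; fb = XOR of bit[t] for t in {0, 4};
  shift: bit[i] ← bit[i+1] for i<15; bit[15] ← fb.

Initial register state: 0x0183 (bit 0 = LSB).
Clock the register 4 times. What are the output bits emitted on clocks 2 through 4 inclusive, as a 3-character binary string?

reg_0 = 0x0183
clock 1: out=1, reg = 0x80C1
clock 2: out=1, reg = 0xC060
clock 3: out=0, reg = 0x6030
clock 4: out=0, reg = 0xB018

100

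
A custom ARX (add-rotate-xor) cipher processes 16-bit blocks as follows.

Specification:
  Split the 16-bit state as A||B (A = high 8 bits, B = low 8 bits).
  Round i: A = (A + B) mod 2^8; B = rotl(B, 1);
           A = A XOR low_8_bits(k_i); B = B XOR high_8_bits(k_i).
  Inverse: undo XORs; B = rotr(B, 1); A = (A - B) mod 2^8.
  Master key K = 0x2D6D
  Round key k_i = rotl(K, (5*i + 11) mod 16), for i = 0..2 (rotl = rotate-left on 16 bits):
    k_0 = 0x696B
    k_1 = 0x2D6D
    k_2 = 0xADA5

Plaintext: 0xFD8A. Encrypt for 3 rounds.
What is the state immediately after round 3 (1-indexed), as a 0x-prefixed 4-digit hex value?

s_0 = plaintext = 0xFD8A
s_1 = Round(s_0, k_0) = 0xEC7C
s_2 = Round(s_1, k_1) = 0x05D5
s_3 = Round(s_2, k_2) = 0x7F06

0x7F06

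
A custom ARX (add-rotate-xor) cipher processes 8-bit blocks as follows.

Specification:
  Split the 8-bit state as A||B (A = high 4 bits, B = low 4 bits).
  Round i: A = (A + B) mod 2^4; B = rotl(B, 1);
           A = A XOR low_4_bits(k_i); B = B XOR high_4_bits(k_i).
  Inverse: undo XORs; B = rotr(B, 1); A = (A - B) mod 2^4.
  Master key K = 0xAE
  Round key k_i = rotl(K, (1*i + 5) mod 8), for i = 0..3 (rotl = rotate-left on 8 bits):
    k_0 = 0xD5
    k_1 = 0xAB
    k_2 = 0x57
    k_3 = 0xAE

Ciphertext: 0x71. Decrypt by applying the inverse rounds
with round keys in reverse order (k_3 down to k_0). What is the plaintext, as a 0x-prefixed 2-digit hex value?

0xB5

s_0 = ciphertext = 0x71
s_1 = InvRound(s_0, k_3) = 0xCD
s_2 = InvRound(s_1, k_2) = 0x74
s_3 = InvRound(s_2, k_1) = 0x57
s_4 = InvRound(s_3, k_0) = 0xB5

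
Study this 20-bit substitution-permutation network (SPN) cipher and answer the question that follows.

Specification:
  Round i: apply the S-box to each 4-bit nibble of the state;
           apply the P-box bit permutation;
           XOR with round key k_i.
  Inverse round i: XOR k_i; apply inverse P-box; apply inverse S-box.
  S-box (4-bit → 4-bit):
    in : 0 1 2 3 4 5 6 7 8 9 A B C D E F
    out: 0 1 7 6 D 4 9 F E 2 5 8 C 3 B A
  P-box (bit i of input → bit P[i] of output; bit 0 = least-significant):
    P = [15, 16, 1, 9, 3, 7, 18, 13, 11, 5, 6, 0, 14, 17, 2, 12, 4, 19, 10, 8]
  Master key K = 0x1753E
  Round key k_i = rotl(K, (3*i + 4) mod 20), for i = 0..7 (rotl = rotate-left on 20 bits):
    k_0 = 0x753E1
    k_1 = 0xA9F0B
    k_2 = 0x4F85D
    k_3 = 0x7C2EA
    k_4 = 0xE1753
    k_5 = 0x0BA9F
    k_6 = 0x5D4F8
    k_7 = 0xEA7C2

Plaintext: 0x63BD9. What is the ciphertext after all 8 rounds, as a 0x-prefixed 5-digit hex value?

0x5F191

s_0 = plaintext = 0x63BD9
s_1 = Round(s_0, k_0) = 0x4527C
s_2 = Round(s_1, k_1) = 0xEB0F5
s_3 = Round(s_2, k_2) = 0xCC9CF
s_4 = Round(s_3, k_3) = 0x2F5CE
s_5 = Round(s_4, k_4) = 0x1A103
s_6 = Round(s_5, k_5) = 0x1F289
s_7 = Round(s_6, k_6) = 0x2EC08
s_8 = Round(s_7, k_7) = 0x5F191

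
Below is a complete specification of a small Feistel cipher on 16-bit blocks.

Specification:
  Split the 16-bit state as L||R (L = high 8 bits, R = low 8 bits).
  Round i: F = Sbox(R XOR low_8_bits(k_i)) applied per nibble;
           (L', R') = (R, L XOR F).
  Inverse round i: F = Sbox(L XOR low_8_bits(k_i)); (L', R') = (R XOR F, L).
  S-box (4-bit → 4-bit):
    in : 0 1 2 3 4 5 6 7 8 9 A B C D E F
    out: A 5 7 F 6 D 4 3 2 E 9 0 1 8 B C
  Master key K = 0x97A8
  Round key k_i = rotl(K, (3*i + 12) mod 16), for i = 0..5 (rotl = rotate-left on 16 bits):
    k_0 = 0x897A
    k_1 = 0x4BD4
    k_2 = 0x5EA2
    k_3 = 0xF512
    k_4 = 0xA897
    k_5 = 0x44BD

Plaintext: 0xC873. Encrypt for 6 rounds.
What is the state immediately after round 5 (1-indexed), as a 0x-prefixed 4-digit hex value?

s_0 = plaintext = 0xC873
s_1 = Round(s_0, k_0) = 0x7366
s_2 = Round(s_1, k_1) = 0x6674
s_3 = Round(s_2, k_2) = 0x74E2
s_4 = Round(s_3, k_3) = 0xE2BE
s_5 = Round(s_4, k_4) = 0xBE9C
s_6 = Round(s_5, k_5) = 0x9CCB

0xBE9C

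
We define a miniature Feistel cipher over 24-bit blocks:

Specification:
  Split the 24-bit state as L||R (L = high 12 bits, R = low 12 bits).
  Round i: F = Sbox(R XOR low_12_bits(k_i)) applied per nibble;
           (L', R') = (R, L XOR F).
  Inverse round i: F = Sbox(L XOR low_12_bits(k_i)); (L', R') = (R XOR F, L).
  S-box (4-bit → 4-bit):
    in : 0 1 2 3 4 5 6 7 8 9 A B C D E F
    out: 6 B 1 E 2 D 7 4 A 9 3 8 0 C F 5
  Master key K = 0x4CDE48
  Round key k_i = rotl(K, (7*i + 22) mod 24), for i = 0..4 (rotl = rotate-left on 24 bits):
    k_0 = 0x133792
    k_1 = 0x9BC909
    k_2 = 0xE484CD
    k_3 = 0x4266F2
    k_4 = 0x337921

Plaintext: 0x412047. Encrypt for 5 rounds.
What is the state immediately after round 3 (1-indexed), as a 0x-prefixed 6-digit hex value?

s_0 = plaintext = 0x412047
s_1 = Round(s_0, k_0) = 0x0470DF
s_2 = Round(s_1, k_1) = 0x0DF980
s_3 = Round(s_2, k_2) = 0x980CF3
s_4 = Round(s_3, k_3) = 0xCF3AEB
s_5 = Round(s_4, k_4) = 0xAEB2F0

0x980CF3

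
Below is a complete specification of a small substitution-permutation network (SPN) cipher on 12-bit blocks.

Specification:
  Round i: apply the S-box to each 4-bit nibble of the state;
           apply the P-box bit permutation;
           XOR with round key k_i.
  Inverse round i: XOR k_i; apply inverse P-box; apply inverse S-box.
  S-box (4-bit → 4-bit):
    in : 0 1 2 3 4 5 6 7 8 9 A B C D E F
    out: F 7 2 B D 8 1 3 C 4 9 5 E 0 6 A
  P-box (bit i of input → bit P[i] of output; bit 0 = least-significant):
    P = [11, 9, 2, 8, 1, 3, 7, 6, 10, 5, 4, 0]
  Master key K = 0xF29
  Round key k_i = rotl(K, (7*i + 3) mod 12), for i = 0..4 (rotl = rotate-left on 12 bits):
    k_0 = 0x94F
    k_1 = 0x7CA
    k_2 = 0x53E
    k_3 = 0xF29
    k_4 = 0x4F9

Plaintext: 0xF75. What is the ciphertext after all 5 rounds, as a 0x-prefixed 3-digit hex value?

s_0 = plaintext = 0xF75
s_1 = Round(s_0, k_0) = 0x864
s_2 = Round(s_1, k_1) = 0xEDD
s_3 = Round(s_2, k_2) = 0x50E
s_4 = Round(s_3, k_3) = 0xDE6
s_5 = Round(s_4, k_4) = 0xC71

0xC71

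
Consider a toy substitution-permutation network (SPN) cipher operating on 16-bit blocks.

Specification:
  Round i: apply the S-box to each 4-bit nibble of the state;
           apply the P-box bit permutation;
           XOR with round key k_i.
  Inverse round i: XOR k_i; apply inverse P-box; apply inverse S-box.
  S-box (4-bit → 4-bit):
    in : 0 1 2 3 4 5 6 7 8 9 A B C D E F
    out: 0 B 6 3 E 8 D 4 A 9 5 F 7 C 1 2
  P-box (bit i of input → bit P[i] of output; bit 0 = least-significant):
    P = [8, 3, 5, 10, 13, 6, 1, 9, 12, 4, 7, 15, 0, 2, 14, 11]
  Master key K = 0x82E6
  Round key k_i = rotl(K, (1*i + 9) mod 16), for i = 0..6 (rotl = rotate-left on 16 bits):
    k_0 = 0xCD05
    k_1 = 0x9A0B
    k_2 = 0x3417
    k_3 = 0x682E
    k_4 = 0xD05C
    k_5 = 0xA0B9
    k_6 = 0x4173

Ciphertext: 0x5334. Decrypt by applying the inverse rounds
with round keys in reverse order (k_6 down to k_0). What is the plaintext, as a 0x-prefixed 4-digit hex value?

0x4A0A

s_0 = ciphertext = 0x5334
s_1 = InvRound(s_0, k_6) = 0x3E40
s_2 = InvRound(s_1, k_5) = 0x9B84
s_3 = InvRound(s_2, k_4) = 0xD283
s_4 = InvRound(s_3, k_3) = 0x1692
s_5 = InvRound(s_4, k_2) = 0x3790
s_6 = InvRound(s_5, k_1) = 0x94A1
s_7 = InvRound(s_6, k_0) = 0x4A0A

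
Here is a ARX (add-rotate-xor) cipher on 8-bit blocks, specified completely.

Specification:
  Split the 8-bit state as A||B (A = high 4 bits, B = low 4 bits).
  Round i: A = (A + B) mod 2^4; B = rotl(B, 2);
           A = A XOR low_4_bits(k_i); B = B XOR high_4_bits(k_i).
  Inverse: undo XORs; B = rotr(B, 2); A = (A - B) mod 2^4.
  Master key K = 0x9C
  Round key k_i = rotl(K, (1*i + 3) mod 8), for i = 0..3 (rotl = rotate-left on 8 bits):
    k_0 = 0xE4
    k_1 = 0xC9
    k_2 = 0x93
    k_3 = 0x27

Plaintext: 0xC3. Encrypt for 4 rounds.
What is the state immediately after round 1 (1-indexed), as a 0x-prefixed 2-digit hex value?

0xB2

s_0 = plaintext = 0xC3
s_1 = Round(s_0, k_0) = 0xB2
s_2 = Round(s_1, k_1) = 0x44
s_3 = Round(s_2, k_2) = 0xB8
s_4 = Round(s_3, k_3) = 0x40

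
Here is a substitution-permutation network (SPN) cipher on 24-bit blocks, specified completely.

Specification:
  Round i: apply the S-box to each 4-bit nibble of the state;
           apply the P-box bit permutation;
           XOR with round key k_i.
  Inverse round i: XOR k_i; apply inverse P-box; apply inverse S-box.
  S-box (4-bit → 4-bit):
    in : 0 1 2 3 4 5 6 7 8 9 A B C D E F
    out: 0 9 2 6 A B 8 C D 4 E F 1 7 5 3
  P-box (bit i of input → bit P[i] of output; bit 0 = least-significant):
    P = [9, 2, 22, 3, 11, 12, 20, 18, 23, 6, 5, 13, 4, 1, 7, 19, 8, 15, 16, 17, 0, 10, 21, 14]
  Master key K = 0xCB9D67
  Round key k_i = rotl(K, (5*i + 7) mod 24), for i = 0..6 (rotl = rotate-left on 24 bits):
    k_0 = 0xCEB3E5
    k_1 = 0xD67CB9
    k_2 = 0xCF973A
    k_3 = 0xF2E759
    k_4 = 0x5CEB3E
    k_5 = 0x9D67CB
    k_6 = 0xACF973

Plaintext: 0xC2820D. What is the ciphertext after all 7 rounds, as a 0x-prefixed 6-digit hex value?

0x1A4FBE

s_0 = plaintext = 0xC2820D
s_1 = Round(s_0, k_0) = 0x863130
s_2 = Round(s_1, k_1) = 0x640C3A
s_3 = Round(s_2, k_2) = 0x1D4736
s_4 = Round(s_3, k_3) = 0xEB1672
s_5 = Round(s_4, k_4) = 0x634A2B
s_6 = Round(s_5, k_5) = 0xD495A5
s_7 = Round(s_6, k_6) = 0x1A4FBE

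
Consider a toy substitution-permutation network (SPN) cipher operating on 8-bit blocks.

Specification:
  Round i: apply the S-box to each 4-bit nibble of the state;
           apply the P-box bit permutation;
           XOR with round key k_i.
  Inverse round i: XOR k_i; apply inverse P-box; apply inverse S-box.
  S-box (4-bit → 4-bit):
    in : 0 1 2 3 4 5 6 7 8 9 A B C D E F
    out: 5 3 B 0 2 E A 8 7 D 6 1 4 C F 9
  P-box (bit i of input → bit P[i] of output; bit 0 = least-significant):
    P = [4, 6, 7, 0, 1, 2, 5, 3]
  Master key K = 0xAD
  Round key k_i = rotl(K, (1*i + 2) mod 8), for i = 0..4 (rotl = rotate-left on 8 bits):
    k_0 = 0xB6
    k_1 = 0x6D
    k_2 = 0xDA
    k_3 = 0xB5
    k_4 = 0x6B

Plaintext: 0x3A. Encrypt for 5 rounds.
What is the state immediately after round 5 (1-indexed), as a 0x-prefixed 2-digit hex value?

s_0 = plaintext = 0x3A
s_1 = Round(s_0, k_0) = 0x76
s_2 = Round(s_1, k_1) = 0x24
s_3 = Round(s_2, k_2) = 0x94
s_4 = Round(s_3, k_3) = 0xDF
s_5 = Round(s_4, k_4) = 0x52

0x52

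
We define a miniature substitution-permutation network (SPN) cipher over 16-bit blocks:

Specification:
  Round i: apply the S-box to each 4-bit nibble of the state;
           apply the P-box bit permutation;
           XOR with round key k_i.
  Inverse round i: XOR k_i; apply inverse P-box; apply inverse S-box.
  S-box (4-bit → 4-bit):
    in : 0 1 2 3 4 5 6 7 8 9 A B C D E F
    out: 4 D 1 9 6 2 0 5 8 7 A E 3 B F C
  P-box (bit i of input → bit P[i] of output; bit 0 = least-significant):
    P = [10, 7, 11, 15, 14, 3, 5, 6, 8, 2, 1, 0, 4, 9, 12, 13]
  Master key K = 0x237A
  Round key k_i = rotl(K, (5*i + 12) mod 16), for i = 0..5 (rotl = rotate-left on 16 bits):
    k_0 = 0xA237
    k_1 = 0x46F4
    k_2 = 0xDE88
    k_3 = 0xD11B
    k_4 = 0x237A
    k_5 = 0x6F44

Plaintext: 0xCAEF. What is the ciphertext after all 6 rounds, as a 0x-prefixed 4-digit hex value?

0x9ACF

s_0 = plaintext = 0xCAEF
s_1 = Round(s_0, k_0) = 0x684A
s_2 = Round(s_1, k_1) = 0xC65D
s_3 = Round(s_2, k_2) = 0x5810
s_4 = Round(s_3, k_3) = 0x9B7A
s_5 = Round(s_4, k_4) = 0xF1CD
s_6 = Round(s_5, k_5) = 0x9ACF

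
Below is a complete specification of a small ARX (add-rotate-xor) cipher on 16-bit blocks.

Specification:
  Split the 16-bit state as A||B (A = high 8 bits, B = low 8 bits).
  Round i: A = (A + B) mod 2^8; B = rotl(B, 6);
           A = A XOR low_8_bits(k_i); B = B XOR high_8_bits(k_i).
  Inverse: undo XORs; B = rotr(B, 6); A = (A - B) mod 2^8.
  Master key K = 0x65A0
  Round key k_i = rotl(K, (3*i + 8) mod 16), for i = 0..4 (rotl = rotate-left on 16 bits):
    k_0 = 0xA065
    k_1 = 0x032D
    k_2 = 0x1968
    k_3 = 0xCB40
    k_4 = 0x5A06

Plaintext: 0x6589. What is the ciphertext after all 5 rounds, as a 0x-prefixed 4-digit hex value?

s_0 = plaintext = 0x6589
s_1 = Round(s_0, k_0) = 0x8BC2
s_2 = Round(s_1, k_1) = 0x60B3
s_3 = Round(s_2, k_2) = 0x7BF5
s_4 = Round(s_3, k_3) = 0x30B6
s_5 = Round(s_4, k_4) = 0xE0F7

0xE0F7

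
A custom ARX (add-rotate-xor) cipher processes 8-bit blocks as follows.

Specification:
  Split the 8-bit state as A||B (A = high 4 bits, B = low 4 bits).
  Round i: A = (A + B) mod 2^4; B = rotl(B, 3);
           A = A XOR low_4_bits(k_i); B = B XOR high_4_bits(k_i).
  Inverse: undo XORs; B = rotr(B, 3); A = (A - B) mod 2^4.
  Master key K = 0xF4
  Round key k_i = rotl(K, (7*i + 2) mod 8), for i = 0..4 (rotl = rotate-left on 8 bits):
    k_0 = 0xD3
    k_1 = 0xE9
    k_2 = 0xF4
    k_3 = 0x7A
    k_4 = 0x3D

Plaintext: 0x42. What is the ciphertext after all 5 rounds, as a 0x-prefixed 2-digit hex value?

0x26

s_0 = plaintext = 0x42
s_1 = Round(s_0, k_0) = 0x5C
s_2 = Round(s_1, k_1) = 0x88
s_3 = Round(s_2, k_2) = 0x4B
s_4 = Round(s_3, k_3) = 0x5A
s_5 = Round(s_4, k_4) = 0x26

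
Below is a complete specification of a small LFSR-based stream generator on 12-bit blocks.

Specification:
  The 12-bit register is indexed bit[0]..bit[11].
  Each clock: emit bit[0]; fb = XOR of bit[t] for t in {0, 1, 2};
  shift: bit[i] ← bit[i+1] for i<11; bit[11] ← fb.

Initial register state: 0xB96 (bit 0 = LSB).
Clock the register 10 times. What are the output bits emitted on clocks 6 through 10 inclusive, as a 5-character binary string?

reg_0 = 0xB96
clock 1: out=0, reg = 0x5CB
clock 2: out=1, reg = 0x2E5
clock 3: out=1, reg = 0x172
clock 4: out=0, reg = 0x8B9
clock 5: out=1, reg = 0xC5C
clock 6: out=0, reg = 0xE2E
clock 7: out=0, reg = 0x717
clock 8: out=1, reg = 0xB8B
clock 9: out=1, reg = 0x5C5
clock 10: out=1, reg = 0x2E2

00111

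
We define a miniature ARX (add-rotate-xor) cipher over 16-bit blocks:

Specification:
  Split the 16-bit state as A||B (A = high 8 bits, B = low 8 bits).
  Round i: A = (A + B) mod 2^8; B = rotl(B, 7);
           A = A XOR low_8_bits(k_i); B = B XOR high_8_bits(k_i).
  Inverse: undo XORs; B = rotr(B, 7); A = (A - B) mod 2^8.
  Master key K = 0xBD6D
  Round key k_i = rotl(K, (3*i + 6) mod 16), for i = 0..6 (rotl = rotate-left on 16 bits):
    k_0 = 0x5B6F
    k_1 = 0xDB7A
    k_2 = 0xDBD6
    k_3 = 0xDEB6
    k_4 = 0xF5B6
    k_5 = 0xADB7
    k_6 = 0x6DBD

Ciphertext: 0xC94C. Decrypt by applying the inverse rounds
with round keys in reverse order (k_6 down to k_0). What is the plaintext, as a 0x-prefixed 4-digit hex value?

0x70AF

s_0 = ciphertext = 0xC94C
s_1 = InvRound(s_0, k_6) = 0x3242
s_2 = InvRound(s_1, k_5) = 0xA6DF
s_3 = InvRound(s_2, k_4) = 0xBC54
s_4 = InvRound(s_3, k_3) = 0xF515
s_5 = InvRound(s_4, k_2) = 0x869D
s_6 = InvRound(s_5, k_1) = 0x708C
s_7 = InvRound(s_6, k_0) = 0x70AF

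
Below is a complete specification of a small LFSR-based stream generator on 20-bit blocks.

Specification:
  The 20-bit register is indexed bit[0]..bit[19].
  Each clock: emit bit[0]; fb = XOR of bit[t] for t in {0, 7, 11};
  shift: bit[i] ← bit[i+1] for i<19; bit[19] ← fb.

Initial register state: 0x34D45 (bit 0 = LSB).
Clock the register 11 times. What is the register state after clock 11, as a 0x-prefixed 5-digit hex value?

0xF6C69

reg_0 = 0x34D45
clock 1: out=1, reg = 0x1A6A2
clock 2: out=0, reg = 0x8D351
clock 3: out=1, reg = 0xC69A8
clock 4: out=0, reg = 0x634D4
clock 5: out=0, reg = 0xB1A6A
clock 6: out=0, reg = 0xD8D35
clock 7: out=1, reg = 0x6C69A
clock 8: out=0, reg = 0xB634D
clock 9: out=1, reg = 0xDB1A6
clock 10: out=0, reg = 0xED8D3
clock 11: out=1, reg = 0xF6C69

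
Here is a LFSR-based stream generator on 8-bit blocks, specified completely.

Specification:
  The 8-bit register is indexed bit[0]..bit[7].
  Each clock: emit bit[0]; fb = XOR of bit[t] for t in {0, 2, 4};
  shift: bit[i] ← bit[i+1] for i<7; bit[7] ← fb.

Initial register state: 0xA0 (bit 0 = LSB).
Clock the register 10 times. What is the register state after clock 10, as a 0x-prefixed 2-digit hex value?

reg_0 = 0xA0
clock 1: out=0, reg = 0x50
clock 2: out=0, reg = 0xA8
clock 3: out=0, reg = 0x54
clock 4: out=0, reg = 0x2A
clock 5: out=0, reg = 0x15
clock 6: out=1, reg = 0x8A
clock 7: out=0, reg = 0x45
clock 8: out=1, reg = 0x22
clock 9: out=0, reg = 0x11
clock 10: out=1, reg = 0x08

0x08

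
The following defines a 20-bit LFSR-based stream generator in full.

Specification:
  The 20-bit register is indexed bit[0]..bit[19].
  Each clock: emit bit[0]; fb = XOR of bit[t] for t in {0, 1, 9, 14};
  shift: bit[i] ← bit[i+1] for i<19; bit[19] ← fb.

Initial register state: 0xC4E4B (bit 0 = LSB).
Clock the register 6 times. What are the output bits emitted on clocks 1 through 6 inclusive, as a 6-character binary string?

reg_0 = 0xC4E4B
clock 1: out=1, reg = 0x62725
clock 2: out=1, reg = 0x31392
clock 3: out=0, reg = 0x189C9
clock 4: out=1, reg = 0x8C4E4
clock 5: out=0, reg = 0xC6272
clock 6: out=0, reg = 0xE3139

110100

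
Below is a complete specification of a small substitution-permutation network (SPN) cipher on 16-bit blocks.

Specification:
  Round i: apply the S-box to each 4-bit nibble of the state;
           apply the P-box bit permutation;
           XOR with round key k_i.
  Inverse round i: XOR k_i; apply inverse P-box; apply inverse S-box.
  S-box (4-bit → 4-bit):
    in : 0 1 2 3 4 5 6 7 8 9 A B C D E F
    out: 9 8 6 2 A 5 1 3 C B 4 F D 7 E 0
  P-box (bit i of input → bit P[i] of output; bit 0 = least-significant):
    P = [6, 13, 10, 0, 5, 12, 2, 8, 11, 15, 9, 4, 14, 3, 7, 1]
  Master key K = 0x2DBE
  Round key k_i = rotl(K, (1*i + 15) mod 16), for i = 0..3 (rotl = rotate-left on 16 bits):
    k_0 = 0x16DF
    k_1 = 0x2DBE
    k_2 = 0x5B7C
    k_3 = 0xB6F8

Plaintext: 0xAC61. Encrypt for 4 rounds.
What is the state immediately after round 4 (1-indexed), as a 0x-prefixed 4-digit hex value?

0x6062

s_0 = plaintext = 0xAC61
s_1 = Round(s_0, k_0) = 0x1C6E
s_2 = Round(s_1, k_1) = 0x038D
s_3 = Round(s_2, k_2) = 0xBE3A
s_4 = Round(s_3, k_3) = 0x6062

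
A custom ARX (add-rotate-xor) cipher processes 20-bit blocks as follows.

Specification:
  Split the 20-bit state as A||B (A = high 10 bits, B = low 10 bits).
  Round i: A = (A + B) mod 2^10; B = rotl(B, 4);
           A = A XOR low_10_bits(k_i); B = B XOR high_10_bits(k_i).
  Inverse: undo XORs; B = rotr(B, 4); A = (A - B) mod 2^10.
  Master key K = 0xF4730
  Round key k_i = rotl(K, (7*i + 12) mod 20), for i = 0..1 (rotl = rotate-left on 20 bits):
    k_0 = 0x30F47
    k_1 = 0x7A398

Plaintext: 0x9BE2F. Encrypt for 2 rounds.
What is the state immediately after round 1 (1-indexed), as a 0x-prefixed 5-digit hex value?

s_0 = plaintext = 0x9BE2F
s_1 = Round(s_0, k_0) = 0xF663B
s_2 = Round(s_1, k_1) = 0x63250

0xF663B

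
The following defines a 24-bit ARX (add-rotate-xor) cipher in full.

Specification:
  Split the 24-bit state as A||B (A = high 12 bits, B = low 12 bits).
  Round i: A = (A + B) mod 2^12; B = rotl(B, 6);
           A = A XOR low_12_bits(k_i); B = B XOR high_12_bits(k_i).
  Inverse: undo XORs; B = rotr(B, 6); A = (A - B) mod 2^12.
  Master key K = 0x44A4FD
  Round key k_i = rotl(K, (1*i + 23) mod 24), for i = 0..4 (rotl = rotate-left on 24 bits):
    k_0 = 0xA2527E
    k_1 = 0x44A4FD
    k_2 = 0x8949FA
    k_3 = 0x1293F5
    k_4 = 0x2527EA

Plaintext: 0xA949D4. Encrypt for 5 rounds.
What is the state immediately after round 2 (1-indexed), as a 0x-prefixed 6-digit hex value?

s_0 = plaintext = 0xA949D4
s_1 = Round(s_0, k_0) = 0x616F02
s_2 = Round(s_1, k_1) = 0x1E54F6
s_3 = Round(s_2, k_2) = 0xF21507
s_4 = Round(s_3, k_3) = 0x7DD0FD
s_5 = Round(s_4, k_4) = 0xF30D11

0x1E54F6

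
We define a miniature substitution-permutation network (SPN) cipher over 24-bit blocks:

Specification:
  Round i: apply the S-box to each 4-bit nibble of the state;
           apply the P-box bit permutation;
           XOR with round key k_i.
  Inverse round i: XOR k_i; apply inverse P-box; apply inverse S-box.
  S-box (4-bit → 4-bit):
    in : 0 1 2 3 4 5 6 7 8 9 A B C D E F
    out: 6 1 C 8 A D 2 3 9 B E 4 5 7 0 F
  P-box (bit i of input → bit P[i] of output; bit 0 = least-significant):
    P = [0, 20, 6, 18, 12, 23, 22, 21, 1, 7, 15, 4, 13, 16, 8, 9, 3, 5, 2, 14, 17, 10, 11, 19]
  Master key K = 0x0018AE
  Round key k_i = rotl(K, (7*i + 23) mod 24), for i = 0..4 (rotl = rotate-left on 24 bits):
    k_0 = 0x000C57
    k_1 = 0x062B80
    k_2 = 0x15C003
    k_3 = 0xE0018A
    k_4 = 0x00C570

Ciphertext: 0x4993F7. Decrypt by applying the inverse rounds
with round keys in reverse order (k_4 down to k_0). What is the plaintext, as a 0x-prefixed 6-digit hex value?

0x788F50

s_0 = ciphertext = 0x4993F7
s_1 = InvRound(s_0, k_4) = 0x4247C1
s_2 = InvRound(s_1, k_3) = 0x78314C
s_3 = InvRound(s_2, k_2) = 0x35DC55
s_4 = InvRound(s_3, k_1) = 0x72FA8D
s_5 = InvRound(s_4, k_0) = 0x788F50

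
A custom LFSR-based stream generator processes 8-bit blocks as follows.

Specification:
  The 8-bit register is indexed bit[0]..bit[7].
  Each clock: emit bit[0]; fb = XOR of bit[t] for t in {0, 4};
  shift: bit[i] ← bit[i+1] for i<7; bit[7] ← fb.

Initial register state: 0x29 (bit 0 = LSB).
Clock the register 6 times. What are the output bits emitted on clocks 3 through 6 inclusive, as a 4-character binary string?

0101

reg_0 = 0x29
clock 1: out=1, reg = 0x94
clock 2: out=0, reg = 0xCA
clock 3: out=0, reg = 0x65
clock 4: out=1, reg = 0xB2
clock 5: out=0, reg = 0xD9
clock 6: out=1, reg = 0x6C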